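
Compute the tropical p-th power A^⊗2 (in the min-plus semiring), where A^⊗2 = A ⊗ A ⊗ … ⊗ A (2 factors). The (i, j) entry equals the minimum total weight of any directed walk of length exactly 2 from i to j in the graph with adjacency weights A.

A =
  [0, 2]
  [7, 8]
A^⊗2 =
  [0, 2]
  [7, 9]

Each entry (A^⊗2)_ij equals the minimum over all length-2 walks i = v_0 → v_1 → … → v_2 = j of Σ_t A[v_t][v_{t+1}]. For example, for (i, j) = (0, 1) we minimise over 2 possible intermediate vertex sequences; the minimum is 2, attained along the walk 0 → 0 → 1.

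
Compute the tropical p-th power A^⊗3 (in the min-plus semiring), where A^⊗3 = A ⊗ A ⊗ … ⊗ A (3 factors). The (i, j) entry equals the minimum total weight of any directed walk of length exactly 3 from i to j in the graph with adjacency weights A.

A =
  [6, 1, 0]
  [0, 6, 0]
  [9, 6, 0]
A^⊗3 =
  [6, 2, 0]
  [1, 6, 0]
  [6, 6, 0]

Each entry (A^⊗3)_ij equals the minimum over all length-3 walks i = v_0 → v_1 → … → v_3 = j of Σ_t A[v_t][v_{t+1}]. For example, for (i, j) = (0, 2) we minimise over 9 possible intermediate vertex sequences; the minimum is 0, attained along the walk 0 → 2 → 2 → 2.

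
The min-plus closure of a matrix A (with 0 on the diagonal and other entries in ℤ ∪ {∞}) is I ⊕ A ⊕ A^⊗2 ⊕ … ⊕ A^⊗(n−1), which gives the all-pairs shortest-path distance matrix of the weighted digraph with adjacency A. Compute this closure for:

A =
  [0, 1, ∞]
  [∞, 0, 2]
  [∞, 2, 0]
Closure =
  [0, 1, 3]
  [∞, 0, 2]
  [∞, 2, 0]

This is the Floyd-Warshall all-pairs shortest-path computation. For each intermediate vertex k = 0, 1, …, 2, update dist[i][j] ← min(dist[i][j], dist[i][k] + dist[k][j]). The final matrix gives, for each (i, j), the minimum total weight of any directed path from i to j (possibly empty when i = j).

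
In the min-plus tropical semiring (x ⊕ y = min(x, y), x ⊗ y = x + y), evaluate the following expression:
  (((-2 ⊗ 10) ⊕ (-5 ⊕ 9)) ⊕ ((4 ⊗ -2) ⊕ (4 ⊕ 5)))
(((-2 ⊗ 10) ⊕ (-5 ⊕ 9)) ⊕ ((4 ⊗ -2) ⊕ (4 ⊕ 5))) = -5

Expand innermost to outermost. Recall ⊕ takes the minimum of its arguments and ⊗ takes their sum. Working out the expression (((-2 ⊗ 10) ⊕ (-5 ⊕ 9)) ⊕ ((4 ⊗ -2) ⊕ (4 ⊕ 5))) gives -5.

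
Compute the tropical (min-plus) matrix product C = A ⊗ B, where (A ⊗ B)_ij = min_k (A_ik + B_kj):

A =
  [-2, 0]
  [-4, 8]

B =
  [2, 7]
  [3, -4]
A ⊗ B =
  [0, -4]
  [-2, 3]

Apply the min-plus product entry-by-entry:
  C[0][0] = min over k of (A[0][0] + B[0][0] = -2 + 2 = 0, A[0][1] + B[1][0] = 0 + 3 = 3) = 0 (attained at k = 0)
  C[0][1] = min over k of (A[0][0] + B[0][1] = -2 + 7 = 5, A[0][1] + B[1][1] = 0 + -4 = -4) = -4 (attained at k = 1)
  C[1][0] = min over k of (A[1][0] + B[0][0] = -4 + 2 = -2, A[1][1] + B[1][0] = 8 + 3 = 11) = -2 (attained at k = 0)
  C[1][1] = min over k of (A[1][0] + B[0][1] = -4 + 7 = 3, A[1][1] + B[1][1] = 8 + -4 = 4) = 3 (attained at k = 0)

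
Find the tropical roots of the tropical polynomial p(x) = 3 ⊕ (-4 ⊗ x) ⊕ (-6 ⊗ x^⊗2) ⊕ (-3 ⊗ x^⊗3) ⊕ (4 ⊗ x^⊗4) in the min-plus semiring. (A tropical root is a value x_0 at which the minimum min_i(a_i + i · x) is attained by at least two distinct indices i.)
Roots: {-7, -3, 2, 7}

Each tropical root is a break point of the lower envelope of the lines y = a_i + i · x (there are 5 lines, with slopes 0, 1, ..., 4). Only the lines that attain the minimum somewhere contribute to roots; other lines are dominated. Here the surviving (envelope) indices are i = 4, i = 3, i = 2, i = 1, i = 0.
Intersections between consecutive envelope lines give the roots: for adjacent envelope indices i < j the intersection is x = (a_i − a_j) / (j − i). Reading off the sorted break points: {-7, -3, 2, 7}.
Verification: at each break x_0, at least two indices attain the minimum of min_i(a_i + i · x_0).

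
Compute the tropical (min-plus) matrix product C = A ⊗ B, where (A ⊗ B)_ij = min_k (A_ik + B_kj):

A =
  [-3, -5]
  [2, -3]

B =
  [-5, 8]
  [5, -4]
A ⊗ B =
  [-8, -9]
  [-3, -7]

Apply the min-plus product entry-by-entry:
  C[0][0] = min over k of (A[0][0] + B[0][0] = -3 + -5 = -8, A[0][1] + B[1][0] = -5 + 5 = 0) = -8 (attained at k = 0)
  C[0][1] = min over k of (A[0][0] + B[0][1] = -3 + 8 = 5, A[0][1] + B[1][1] = -5 + -4 = -9) = -9 (attained at k = 1)
  C[1][0] = min over k of (A[1][0] + B[0][0] = 2 + -5 = -3, A[1][1] + B[1][0] = -3 + 5 = 2) = -3 (attained at k = 0)
  C[1][1] = min over k of (A[1][0] + B[0][1] = 2 + 8 = 10, A[1][1] + B[1][1] = -3 + -4 = -7) = -7 (attained at k = 1)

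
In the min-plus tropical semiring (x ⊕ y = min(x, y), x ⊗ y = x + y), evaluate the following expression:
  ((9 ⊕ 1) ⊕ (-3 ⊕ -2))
((9 ⊕ 1) ⊕ (-3 ⊕ -2)) = -3

Expand innermost to outermost. Recall ⊕ takes the minimum of its arguments and ⊗ takes their sum. Working out the expression ((9 ⊕ 1) ⊕ (-3 ⊕ -2)) gives -3.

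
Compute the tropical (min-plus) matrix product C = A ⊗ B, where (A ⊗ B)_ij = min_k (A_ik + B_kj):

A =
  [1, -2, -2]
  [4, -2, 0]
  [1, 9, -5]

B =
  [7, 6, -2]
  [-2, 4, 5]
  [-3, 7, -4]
A ⊗ B =
  [-5, 2, -6]
  [-4, 2, -4]
  [-8, 2, -9]

Apply the min-plus product entry-by-entry:
  C[0][0] = min over k of (A[0][0] + B[0][0] = 1 + 7 = 8, A[0][1] + B[1][0] = -2 + -2 = -4, A[0][2] + B[2][0] = -2 + -3 = -5) = -5 (attained at k = 2)
  C[0][1] = min over k of (A[0][0] + B[0][1] = 1 + 6 = 7, A[0][1] + B[1][1] = -2 + 4 = 2, A[0][2] + B[2][1] = -2 + 7 = 5) = 2 (attained at k = 1)
  C[0][2] = min over k of (A[0][0] + B[0][2] = 1 + -2 = -1, A[0][1] + B[1][2] = -2 + 5 = 3, A[0][2] + B[2][2] = -2 + -4 = -6) = -6 (attained at k = 2)
  C[1][0] = min over k of (A[1][0] + B[0][0] = 4 + 7 = 11, A[1][1] + B[1][0] = -2 + -2 = -4, A[1][2] + B[2][0] = 0 + -3 = -3) = -4 (attained at k = 1)
  C[1][1] = min over k of (A[1][0] + B[0][1] = 4 + 6 = 10, A[1][1] + B[1][1] = -2 + 4 = 2, A[1][2] + B[2][1] = 0 + 7 = 7) = 2 (attained at k = 1)
  C[1][2] = min over k of (A[1][0] + B[0][2] = 4 + -2 = 2, A[1][1] + B[1][2] = -2 + 5 = 3, A[1][2] + B[2][2] = 0 + -4 = -4) = -4 (attained at k = 2)
  C[2][0] = min over k of (A[2][0] + B[0][0] = 1 + 7 = 8, A[2][1] + B[1][0] = 9 + -2 = 7, A[2][2] + B[2][0] = -5 + -3 = -8) = -8 (attained at k = 2)
  C[2][1] = min over k of (A[2][0] + B[0][1] = 1 + 6 = 7, A[2][1] + B[1][1] = 9 + 4 = 13, A[2][2] + B[2][1] = -5 + 7 = 2) = 2 (attained at k = 2)
  C[2][2] = min over k of (A[2][0] + B[0][2] = 1 + -2 = -1, A[2][1] + B[1][2] = 9 + 5 = 14, A[2][2] + B[2][2] = -5 + -4 = -9) = -9 (attained at k = 2)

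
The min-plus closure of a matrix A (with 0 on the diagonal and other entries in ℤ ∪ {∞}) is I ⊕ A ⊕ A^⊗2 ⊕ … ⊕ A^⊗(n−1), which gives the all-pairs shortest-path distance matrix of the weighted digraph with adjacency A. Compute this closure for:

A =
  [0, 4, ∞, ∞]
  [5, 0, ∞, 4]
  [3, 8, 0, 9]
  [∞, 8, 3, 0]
Closure =
  [0, 4, 11, 8]
  [5, 0, 7, 4]
  [3, 7, 0, 9]
  [6, 8, 3, 0]

This is the Floyd-Warshall all-pairs shortest-path computation. For each intermediate vertex k = 0, 1, …, 3, update dist[i][j] ← min(dist[i][j], dist[i][k] + dist[k][j]). The final matrix gives, for each (i, j), the minimum total weight of any directed path from i to j (possibly empty when i = j).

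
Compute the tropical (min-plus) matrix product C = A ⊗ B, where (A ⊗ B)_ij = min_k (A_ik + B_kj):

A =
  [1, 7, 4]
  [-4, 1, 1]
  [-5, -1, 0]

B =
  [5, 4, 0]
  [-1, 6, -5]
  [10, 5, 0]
A ⊗ B =
  [6, 5, 1]
  [0, 0, -4]
  [-2, -1, -6]

Apply the min-plus product entry-by-entry:
  C[0][0] = min over k of (A[0][0] + B[0][0] = 1 + 5 = 6, A[0][1] + B[1][0] = 7 + -1 = 6, A[0][2] + B[2][0] = 4 + 10 = 14) = 6 (attained at k = 0)
  C[0][1] = min over k of (A[0][0] + B[0][1] = 1 + 4 = 5, A[0][1] + B[1][1] = 7 + 6 = 13, A[0][2] + B[2][1] = 4 + 5 = 9) = 5 (attained at k = 0)
  C[0][2] = min over k of (A[0][0] + B[0][2] = 1 + 0 = 1, A[0][1] + B[1][2] = 7 + -5 = 2, A[0][2] + B[2][2] = 4 + 0 = 4) = 1 (attained at k = 0)
  C[1][0] = min over k of (A[1][0] + B[0][0] = -4 + 5 = 1, A[1][1] + B[1][0] = 1 + -1 = 0, A[1][2] + B[2][0] = 1 + 10 = 11) = 0 (attained at k = 1)
  C[1][1] = min over k of (A[1][0] + B[0][1] = -4 + 4 = 0, A[1][1] + B[1][1] = 1 + 6 = 7, A[1][2] + B[2][1] = 1 + 5 = 6) = 0 (attained at k = 0)
  C[1][2] = min over k of (A[1][0] + B[0][2] = -4 + 0 = -4, A[1][1] + B[1][2] = 1 + -5 = -4, A[1][2] + B[2][2] = 1 + 0 = 1) = -4 (attained at k = 0)
  C[2][0] = min over k of (A[2][0] + B[0][0] = -5 + 5 = 0, A[2][1] + B[1][0] = -1 + -1 = -2, A[2][2] + B[2][0] = 0 + 10 = 10) = -2 (attained at k = 1)
  C[2][1] = min over k of (A[2][0] + B[0][1] = -5 + 4 = -1, A[2][1] + B[1][1] = -1 + 6 = 5, A[2][2] + B[2][1] = 0 + 5 = 5) = -1 (attained at k = 0)
  C[2][2] = min over k of (A[2][0] + B[0][2] = -5 + 0 = -5, A[2][1] + B[1][2] = -1 + -5 = -6, A[2][2] + B[2][2] = 0 + 0 = 0) = -6 (attained at k = 1)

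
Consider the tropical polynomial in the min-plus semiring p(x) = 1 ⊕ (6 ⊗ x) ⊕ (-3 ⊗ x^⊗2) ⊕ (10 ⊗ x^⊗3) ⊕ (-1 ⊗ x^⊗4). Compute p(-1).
p(-1) = -5

A tropical monomial a ⊗ x^⊗i evaluates to a + i · x. Evaluating each term at x = -1:
  Term 0 contributes 1 + 0 · -1 = 1
  Term 1 contributes 6 + 1 · -1 = 5
  Term 2 contributes -3 + 2 · -1 = -5
  Term 3 contributes 10 + 3 · -1 = 7
  Term 4 contributes -1 + 4 · -1 = -5
p(-1) = ⊕ of these = min[1, 5, -5, 7, -5] = -5.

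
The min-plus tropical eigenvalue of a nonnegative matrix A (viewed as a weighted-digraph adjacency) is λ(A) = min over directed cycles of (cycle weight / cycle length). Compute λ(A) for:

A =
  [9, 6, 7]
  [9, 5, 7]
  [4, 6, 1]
λ(A) = 1

Enumerate directed cycles and compute their means (weight / length). Sample:
  cycle 0 → 0: weight = 9, length = 1, mean = 9/1 ≈ 9.000
  cycle 1 → 1: weight = 5, length = 1, mean = 5/1 ≈ 5.000
  cycle 2 → 2: weight = 1, length = 1, mean = 1/1 ≈ 1.000
  cycle 0 → 1 → 0: weight = 15, length = 2, mean = 15/2 ≈ 7.500
  cycle 0 → 2 → 0: weight = 11, length = 2, mean = 11/2 ≈ 5.500
  cycle 1 → 0 → 1: weight = 15, length = 2, mean = 15/2 ≈ 7.500
Minimum mean = 1.000, attained e.g. along the cycle 2 → 2 with weight 1 and length 1. So λ(A) = 1/1 = 1.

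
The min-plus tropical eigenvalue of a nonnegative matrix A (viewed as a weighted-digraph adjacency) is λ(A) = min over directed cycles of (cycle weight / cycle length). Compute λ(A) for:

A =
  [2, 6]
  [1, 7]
λ(A) = 2

Enumerate directed cycles and compute their means (weight / length). Sample:
  cycle 0 → 0: weight = 2, length = 1, mean = 2/1 ≈ 2.000
  cycle 1 → 1: weight = 7, length = 1, mean = 7/1 ≈ 7.000
  cycle 0 → 1 → 0: weight = 7, length = 2, mean = 7/2 ≈ 3.500
  cycle 1 → 0 → 1: weight = 7, length = 2, mean = 7/2 ≈ 3.500
Minimum mean = 2.000, attained e.g. along the cycle 0 → 0 with weight 2 and length 1. So λ(A) = 2/1 = 2.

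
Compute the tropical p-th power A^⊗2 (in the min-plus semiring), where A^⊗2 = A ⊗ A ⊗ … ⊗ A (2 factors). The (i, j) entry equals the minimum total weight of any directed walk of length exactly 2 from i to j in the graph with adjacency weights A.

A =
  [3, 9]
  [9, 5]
A^⊗2 =
  [6, 12]
  [12, 10]

Each entry (A^⊗2)_ij equals the minimum over all length-2 walks i = v_0 → v_1 → … → v_2 = j of Σ_t A[v_t][v_{t+1}]. For example, for (i, j) = (0, 1) we minimise over 2 possible intermediate vertex sequences; the minimum is 12, attained along the walk 0 → 0 → 1.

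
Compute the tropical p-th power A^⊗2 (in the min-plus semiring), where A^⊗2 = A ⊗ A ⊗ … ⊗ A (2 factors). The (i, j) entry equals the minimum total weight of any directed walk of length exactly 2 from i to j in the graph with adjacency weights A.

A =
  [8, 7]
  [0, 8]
A^⊗2 =
  [7, 15]
  [8, 7]

Each entry (A^⊗2)_ij equals the minimum over all length-2 walks i = v_0 → v_1 → … → v_2 = j of Σ_t A[v_t][v_{t+1}]. For example, for (i, j) = (0, 1) we minimise over 2 possible intermediate vertex sequences; the minimum is 15, attained along the walk 0 → 0 → 1.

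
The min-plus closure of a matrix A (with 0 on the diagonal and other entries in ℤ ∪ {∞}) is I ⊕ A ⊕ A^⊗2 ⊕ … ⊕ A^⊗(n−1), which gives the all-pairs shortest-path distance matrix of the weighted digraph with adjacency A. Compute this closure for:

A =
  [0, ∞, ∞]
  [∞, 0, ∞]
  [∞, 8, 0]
Closure =
  [0, ∞, ∞]
  [∞, 0, ∞]
  [∞, 8, 0]

This is the Floyd-Warshall all-pairs shortest-path computation. For each intermediate vertex k = 0, 1, …, 2, update dist[i][j] ← min(dist[i][j], dist[i][k] + dist[k][j]). The final matrix gives, for each (i, j), the minimum total weight of any directed path from i to j (possibly empty when i = j).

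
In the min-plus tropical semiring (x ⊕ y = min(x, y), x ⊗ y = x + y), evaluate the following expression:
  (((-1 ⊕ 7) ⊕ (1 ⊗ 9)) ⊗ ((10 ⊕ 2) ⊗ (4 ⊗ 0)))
(((-1 ⊕ 7) ⊕ (1 ⊗ 9)) ⊗ ((10 ⊕ 2) ⊗ (4 ⊗ 0))) = 5

Expand innermost to outermost. Recall ⊕ takes the minimum of its arguments and ⊗ takes their sum. Working out the expression (((-1 ⊕ 7) ⊕ (1 ⊗ 9)) ⊗ ((10 ⊕ 2) ⊗ (4 ⊗ 0))) gives 5.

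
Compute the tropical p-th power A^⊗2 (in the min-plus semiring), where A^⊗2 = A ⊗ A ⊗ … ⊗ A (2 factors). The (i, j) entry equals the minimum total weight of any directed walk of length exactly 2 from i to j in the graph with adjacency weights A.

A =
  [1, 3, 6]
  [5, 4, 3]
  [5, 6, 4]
A^⊗2 =
  [2, 4, 6]
  [6, 8, 7]
  [6, 8, 8]

Each entry (A^⊗2)_ij equals the minimum over all length-2 walks i = v_0 → v_1 → … → v_2 = j of Σ_t A[v_t][v_{t+1}]. For example, for (i, j) = (0, 2) we minimise over 3 possible intermediate vertex sequences; the minimum is 6, attained along the walk 0 → 1 → 2.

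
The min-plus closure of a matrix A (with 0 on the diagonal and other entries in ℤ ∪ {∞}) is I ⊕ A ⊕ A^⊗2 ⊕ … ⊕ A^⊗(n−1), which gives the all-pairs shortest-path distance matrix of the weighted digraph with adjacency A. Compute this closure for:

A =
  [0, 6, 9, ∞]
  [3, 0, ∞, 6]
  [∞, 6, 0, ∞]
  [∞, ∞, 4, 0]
Closure =
  [0, 6, 9, 12]
  [3, 0, 10, 6]
  [9, 6, 0, 12]
  [13, 10, 4, 0]

This is the Floyd-Warshall all-pairs shortest-path computation. For each intermediate vertex k = 0, 1, …, 3, update dist[i][j] ← min(dist[i][j], dist[i][k] + dist[k][j]). The final matrix gives, for each (i, j), the minimum total weight of any directed path from i to j (possibly empty when i = j).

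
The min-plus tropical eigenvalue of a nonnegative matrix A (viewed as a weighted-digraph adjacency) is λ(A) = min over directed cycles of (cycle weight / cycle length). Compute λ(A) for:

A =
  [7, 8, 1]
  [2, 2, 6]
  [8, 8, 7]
λ(A) = 2

Enumerate directed cycles and compute their means (weight / length). Sample:
  cycle 0 → 0: weight = 7, length = 1, mean = 7/1 ≈ 7.000
  cycle 1 → 1: weight = 2, length = 1, mean = 2/1 ≈ 2.000
  cycle 2 → 2: weight = 7, length = 1, mean = 7/1 ≈ 7.000
  cycle 0 → 1 → 0: weight = 10, length = 2, mean = 10/2 ≈ 5.000
  cycle 0 → 2 → 0: weight = 9, length = 2, mean = 9/2 ≈ 4.500
  cycle 1 → 0 → 1: weight = 10, length = 2, mean = 10/2 ≈ 5.000
Minimum mean = 2.000, attained e.g. along the cycle 1 → 1 with weight 2 and length 1. So λ(A) = 2/1 = 2.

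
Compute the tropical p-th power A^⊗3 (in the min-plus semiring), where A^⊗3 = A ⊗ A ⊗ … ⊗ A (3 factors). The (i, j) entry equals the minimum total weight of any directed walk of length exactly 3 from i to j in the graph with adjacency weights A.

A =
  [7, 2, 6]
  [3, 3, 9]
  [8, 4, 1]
A^⊗3 =
  [8, 7, 8]
  [8, 8, 10]
  [8, 6, 3]

Each entry (A^⊗3)_ij equals the minimum over all length-3 walks i = v_0 → v_1 → … → v_3 = j of Σ_t A[v_t][v_{t+1}]. For example, for (i, j) = (0, 2) we minimise over 9 possible intermediate vertex sequences; the minimum is 8, attained along the walk 0 → 2 → 2 → 2.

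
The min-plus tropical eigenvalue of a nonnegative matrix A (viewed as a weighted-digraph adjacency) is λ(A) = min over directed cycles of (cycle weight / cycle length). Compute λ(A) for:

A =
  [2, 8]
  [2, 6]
λ(A) = 2

Enumerate directed cycles and compute their means (weight / length). Sample:
  cycle 0 → 0: weight = 2, length = 1, mean = 2/1 ≈ 2.000
  cycle 1 → 1: weight = 6, length = 1, mean = 6/1 ≈ 6.000
  cycle 0 → 1 → 0: weight = 10, length = 2, mean = 10/2 ≈ 5.000
  cycle 1 → 0 → 1: weight = 10, length = 2, mean = 10/2 ≈ 5.000
Minimum mean = 2.000, attained e.g. along the cycle 0 → 0 with weight 2 and length 1. So λ(A) = 2/1 = 2.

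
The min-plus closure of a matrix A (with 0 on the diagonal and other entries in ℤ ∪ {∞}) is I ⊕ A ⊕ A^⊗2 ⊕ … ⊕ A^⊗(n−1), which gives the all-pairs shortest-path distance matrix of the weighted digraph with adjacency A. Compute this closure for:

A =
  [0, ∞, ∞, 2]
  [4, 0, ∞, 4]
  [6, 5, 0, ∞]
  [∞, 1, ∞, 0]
Closure =
  [0, 3, ∞, 2]
  [4, 0, ∞, 4]
  [6, 5, 0, 8]
  [5, 1, ∞, 0]

This is the Floyd-Warshall all-pairs shortest-path computation. For each intermediate vertex k = 0, 1, …, 3, update dist[i][j] ← min(dist[i][j], dist[i][k] + dist[k][j]). The final matrix gives, for each (i, j), the minimum total weight of any directed path from i to j (possibly empty when i = j).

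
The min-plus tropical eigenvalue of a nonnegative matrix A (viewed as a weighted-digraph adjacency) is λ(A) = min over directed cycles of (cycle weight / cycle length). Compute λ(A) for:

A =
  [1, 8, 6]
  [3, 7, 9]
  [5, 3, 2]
λ(A) = 1

Enumerate directed cycles and compute their means (weight / length). Sample:
  cycle 0 → 0: weight = 1, length = 1, mean = 1/1 ≈ 1.000
  cycle 1 → 1: weight = 7, length = 1, mean = 7/1 ≈ 7.000
  cycle 2 → 2: weight = 2, length = 1, mean = 2/1 ≈ 2.000
  cycle 0 → 1 → 0: weight = 11, length = 2, mean = 11/2 ≈ 5.500
  cycle 0 → 2 → 0: weight = 11, length = 2, mean = 11/2 ≈ 5.500
  cycle 1 → 0 → 1: weight = 11, length = 2, mean = 11/2 ≈ 5.500
Minimum mean = 1.000, attained e.g. along the cycle 0 → 0 with weight 1 and length 1. So λ(A) = 1/1 = 1.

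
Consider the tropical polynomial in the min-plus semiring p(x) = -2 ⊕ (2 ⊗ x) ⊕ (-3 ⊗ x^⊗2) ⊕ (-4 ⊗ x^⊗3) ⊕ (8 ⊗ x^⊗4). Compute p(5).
p(5) = -2

A tropical monomial a ⊗ x^⊗i evaluates to a + i · x. Evaluating each term at x = 5:
  Term 0 contributes -2 + 0 · 5 = -2
  Term 1 contributes 2 + 1 · 5 = 7
  Term 2 contributes -3 + 2 · 5 = 7
  Term 3 contributes -4 + 3 · 5 = 11
  Term 4 contributes 8 + 4 · 5 = 28
p(5) = ⊕ of these = min[-2, 7, 7, 11, 28] = -2.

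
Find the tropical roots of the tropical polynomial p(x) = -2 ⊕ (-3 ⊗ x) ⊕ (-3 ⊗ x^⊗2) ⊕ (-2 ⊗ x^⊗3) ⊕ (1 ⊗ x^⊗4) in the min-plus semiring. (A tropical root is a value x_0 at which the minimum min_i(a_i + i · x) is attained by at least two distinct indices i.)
Roots: {-3, -1, 0, 1}

Each tropical root is a break point of the lower envelope of the lines y = a_i + i · x (there are 5 lines, with slopes 0, 1, ..., 4). Only the lines that attain the minimum somewhere contribute to roots; other lines are dominated. Here the surviving (envelope) indices are i = 4, i = 3, i = 2, i = 1, i = 0.
Intersections between consecutive envelope lines give the roots: for adjacent envelope indices i < j the intersection is x = (a_i − a_j) / (j − i). Reading off the sorted break points: {-3, -1, 0, 1}.
Verification: at each break x_0, at least two indices attain the minimum of min_i(a_i + i · x_0).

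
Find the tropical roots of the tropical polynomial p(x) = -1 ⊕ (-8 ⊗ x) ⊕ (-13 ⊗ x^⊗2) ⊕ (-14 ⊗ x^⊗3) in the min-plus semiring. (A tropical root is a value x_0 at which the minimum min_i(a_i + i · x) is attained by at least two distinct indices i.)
Roots: {1, 5, 7}

Each tropical root is a break point of the lower envelope of the lines y = a_i + i · x (there are 4 lines, with slopes 0, 1, ..., 3). Only the lines that attain the minimum somewhere contribute to roots; other lines are dominated. Here the surviving (envelope) indices are i = 3, i = 2, i = 1, i = 0.
Intersections between consecutive envelope lines give the roots: for adjacent envelope indices i < j the intersection is x = (a_i − a_j) / (j − i). Reading off the sorted break points: {1, 5, 7}.
Verification: at each break x_0, at least two indices attain the minimum of min_i(a_i + i · x_0).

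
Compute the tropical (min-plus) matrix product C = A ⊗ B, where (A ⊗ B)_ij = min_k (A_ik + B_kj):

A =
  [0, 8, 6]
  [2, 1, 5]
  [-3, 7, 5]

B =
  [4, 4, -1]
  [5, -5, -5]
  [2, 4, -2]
A ⊗ B =
  [4, 3, -1]
  [6, -4, -4]
  [1, 1, -4]

Apply the min-plus product entry-by-entry:
  C[0][0] = min over k of (A[0][0] + B[0][0] = 0 + 4 = 4, A[0][1] + B[1][0] = 8 + 5 = 13, A[0][2] + B[2][0] = 6 + 2 = 8) = 4 (attained at k = 0)
  C[0][1] = min over k of (A[0][0] + B[0][1] = 0 + 4 = 4, A[0][1] + B[1][1] = 8 + -5 = 3, A[0][2] + B[2][1] = 6 + 4 = 10) = 3 (attained at k = 1)
  C[0][2] = min over k of (A[0][0] + B[0][2] = 0 + -1 = -1, A[0][1] + B[1][2] = 8 + -5 = 3, A[0][2] + B[2][2] = 6 + -2 = 4) = -1 (attained at k = 0)
  C[1][0] = min over k of (A[1][0] + B[0][0] = 2 + 4 = 6, A[1][1] + B[1][0] = 1 + 5 = 6, A[1][2] + B[2][0] = 5 + 2 = 7) = 6 (attained at k = 0)
  C[1][1] = min over k of (A[1][0] + B[0][1] = 2 + 4 = 6, A[1][1] + B[1][1] = 1 + -5 = -4, A[1][2] + B[2][1] = 5 + 4 = 9) = -4 (attained at k = 1)
  C[1][2] = min over k of (A[1][0] + B[0][2] = 2 + -1 = 1, A[1][1] + B[1][2] = 1 + -5 = -4, A[1][2] + B[2][2] = 5 + -2 = 3) = -4 (attained at k = 1)
  C[2][0] = min over k of (A[2][0] + B[0][0] = -3 + 4 = 1, A[2][1] + B[1][0] = 7 + 5 = 12, A[2][2] + B[2][0] = 5 + 2 = 7) = 1 (attained at k = 0)
  C[2][1] = min over k of (A[2][0] + B[0][1] = -3 + 4 = 1, A[2][1] + B[1][1] = 7 + -5 = 2, A[2][2] + B[2][1] = 5 + 4 = 9) = 1 (attained at k = 0)
  C[2][2] = min over k of (A[2][0] + B[0][2] = -3 + -1 = -4, A[2][1] + B[1][2] = 7 + -5 = 2, A[2][2] + B[2][2] = 5 + -2 = 3) = -4 (attained at k = 0)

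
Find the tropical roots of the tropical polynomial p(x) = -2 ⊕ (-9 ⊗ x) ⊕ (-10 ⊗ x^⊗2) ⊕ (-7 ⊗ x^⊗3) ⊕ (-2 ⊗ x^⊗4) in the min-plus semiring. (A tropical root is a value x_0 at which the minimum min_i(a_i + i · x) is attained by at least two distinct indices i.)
Roots: {-5, -3, 1, 7}

Each tropical root is a break point of the lower envelope of the lines y = a_i + i · x (there are 5 lines, with slopes 0, 1, ..., 4). Only the lines that attain the minimum somewhere contribute to roots; other lines are dominated. Here the surviving (envelope) indices are i = 4, i = 3, i = 2, i = 1, i = 0.
Intersections between consecutive envelope lines give the roots: for adjacent envelope indices i < j the intersection is x = (a_i − a_j) / (j − i). Reading off the sorted break points: {-5, -3, 1, 7}.
Verification: at each break x_0, at least two indices attain the minimum of min_i(a_i + i · x_0).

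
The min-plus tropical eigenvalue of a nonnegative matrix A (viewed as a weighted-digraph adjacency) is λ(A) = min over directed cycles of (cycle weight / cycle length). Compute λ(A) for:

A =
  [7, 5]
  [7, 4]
λ(A) = 4

Enumerate directed cycles and compute their means (weight / length). Sample:
  cycle 0 → 0: weight = 7, length = 1, mean = 7/1 ≈ 7.000
  cycle 1 → 1: weight = 4, length = 1, mean = 4/1 ≈ 4.000
  cycle 0 → 1 → 0: weight = 12, length = 2, mean = 12/2 ≈ 6.000
  cycle 1 → 0 → 1: weight = 12, length = 2, mean = 12/2 ≈ 6.000
Minimum mean = 4.000, attained e.g. along the cycle 1 → 1 with weight 4 and length 1. So λ(A) = 4/1 = 4.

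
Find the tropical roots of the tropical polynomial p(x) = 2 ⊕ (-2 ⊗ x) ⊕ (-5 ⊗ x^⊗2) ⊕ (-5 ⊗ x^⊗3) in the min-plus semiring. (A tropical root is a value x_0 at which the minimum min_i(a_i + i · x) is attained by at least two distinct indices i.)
Roots: {0, 3, 4}

Each tropical root is a break point of the lower envelope of the lines y = a_i + i · x (there are 4 lines, with slopes 0, 1, ..., 3). Only the lines that attain the minimum somewhere contribute to roots; other lines are dominated. Here the surviving (envelope) indices are i = 3, i = 2, i = 1, i = 0.
Intersections between consecutive envelope lines give the roots: for adjacent envelope indices i < j the intersection is x = (a_i − a_j) / (j − i). Reading off the sorted break points: {0, 3, 4}.
Verification: at each break x_0, at least two indices attain the minimum of min_i(a_i + i · x_0).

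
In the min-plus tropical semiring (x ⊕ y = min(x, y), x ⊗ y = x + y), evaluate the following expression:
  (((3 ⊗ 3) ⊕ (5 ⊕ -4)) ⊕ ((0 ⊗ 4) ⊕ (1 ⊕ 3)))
(((3 ⊗ 3) ⊕ (5 ⊕ -4)) ⊕ ((0 ⊗ 4) ⊕ (1 ⊕ 3))) = -4

Expand innermost to outermost. Recall ⊕ takes the minimum of its arguments and ⊗ takes their sum. Working out the expression (((3 ⊗ 3) ⊕ (5 ⊕ -4)) ⊕ ((0 ⊗ 4) ⊕ (1 ⊕ 3))) gives -4.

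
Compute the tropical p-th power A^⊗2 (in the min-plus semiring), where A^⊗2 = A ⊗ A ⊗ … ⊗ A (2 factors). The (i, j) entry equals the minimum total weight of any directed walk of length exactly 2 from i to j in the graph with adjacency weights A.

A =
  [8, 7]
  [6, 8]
A^⊗2 =
  [13, 15]
  [14, 13]

Each entry (A^⊗2)_ij equals the minimum over all length-2 walks i = v_0 → v_1 → … → v_2 = j of Σ_t A[v_t][v_{t+1}]. For example, for (i, j) = (0, 1) we minimise over 2 possible intermediate vertex sequences; the minimum is 15, attained along the walk 0 → 0 → 1.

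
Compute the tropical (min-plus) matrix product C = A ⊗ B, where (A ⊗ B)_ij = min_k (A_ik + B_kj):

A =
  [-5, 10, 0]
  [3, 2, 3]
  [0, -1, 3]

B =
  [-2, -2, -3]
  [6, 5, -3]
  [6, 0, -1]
A ⊗ B =
  [-7, -7, -8]
  [1, 1, -1]
  [-2, -2, -4]

Apply the min-plus product entry-by-entry:
  C[0][0] = min over k of (A[0][0] + B[0][0] = -5 + -2 = -7, A[0][1] + B[1][0] = 10 + 6 = 16, A[0][2] + B[2][0] = 0 + 6 = 6) = -7 (attained at k = 0)
  C[0][1] = min over k of (A[0][0] + B[0][1] = -5 + -2 = -7, A[0][1] + B[1][1] = 10 + 5 = 15, A[0][2] + B[2][1] = 0 + 0 = 0) = -7 (attained at k = 0)
  C[0][2] = min over k of (A[0][0] + B[0][2] = -5 + -3 = -8, A[0][1] + B[1][2] = 10 + -3 = 7, A[0][2] + B[2][2] = 0 + -1 = -1) = -8 (attained at k = 0)
  C[1][0] = min over k of (A[1][0] + B[0][0] = 3 + -2 = 1, A[1][1] + B[1][0] = 2 + 6 = 8, A[1][2] + B[2][0] = 3 + 6 = 9) = 1 (attained at k = 0)
  C[1][1] = min over k of (A[1][0] + B[0][1] = 3 + -2 = 1, A[1][1] + B[1][1] = 2 + 5 = 7, A[1][2] + B[2][1] = 3 + 0 = 3) = 1 (attained at k = 0)
  C[1][2] = min over k of (A[1][0] + B[0][2] = 3 + -3 = 0, A[1][1] + B[1][2] = 2 + -3 = -1, A[1][2] + B[2][2] = 3 + -1 = 2) = -1 (attained at k = 1)
  C[2][0] = min over k of (A[2][0] + B[0][0] = 0 + -2 = -2, A[2][1] + B[1][0] = -1 + 6 = 5, A[2][2] + B[2][0] = 3 + 6 = 9) = -2 (attained at k = 0)
  C[2][1] = min over k of (A[2][0] + B[0][1] = 0 + -2 = -2, A[2][1] + B[1][1] = -1 + 5 = 4, A[2][2] + B[2][1] = 3 + 0 = 3) = -2 (attained at k = 0)
  C[2][2] = min over k of (A[2][0] + B[0][2] = 0 + -3 = -3, A[2][1] + B[1][2] = -1 + -3 = -4, A[2][2] + B[2][2] = 3 + -1 = 2) = -4 (attained at k = 1)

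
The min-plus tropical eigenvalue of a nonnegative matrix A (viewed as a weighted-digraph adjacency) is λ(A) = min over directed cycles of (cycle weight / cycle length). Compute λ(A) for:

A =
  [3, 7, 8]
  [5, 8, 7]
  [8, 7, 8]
λ(A) = 3

Enumerate directed cycles and compute their means (weight / length). Sample:
  cycle 0 → 0: weight = 3, length = 1, mean = 3/1 ≈ 3.000
  cycle 1 → 1: weight = 8, length = 1, mean = 8/1 ≈ 8.000
  cycle 2 → 2: weight = 8, length = 1, mean = 8/1 ≈ 8.000
  cycle 0 → 1 → 0: weight = 12, length = 2, mean = 12/2 ≈ 6.000
  cycle 0 → 2 → 0: weight = 16, length = 2, mean = 16/2 ≈ 8.000
  cycle 1 → 0 → 1: weight = 12, length = 2, mean = 12/2 ≈ 6.000
Minimum mean = 3.000, attained e.g. along the cycle 0 → 0 with weight 3 and length 1. So λ(A) = 3/1 = 3.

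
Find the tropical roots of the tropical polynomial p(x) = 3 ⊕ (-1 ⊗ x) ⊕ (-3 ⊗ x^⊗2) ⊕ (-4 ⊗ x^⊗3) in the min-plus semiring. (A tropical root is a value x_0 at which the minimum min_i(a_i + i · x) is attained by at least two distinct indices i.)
Roots: {1, 2, 4}

Each tropical root is a break point of the lower envelope of the lines y = a_i + i · x (there are 4 lines, with slopes 0, 1, ..., 3). Only the lines that attain the minimum somewhere contribute to roots; other lines are dominated. Here the surviving (envelope) indices are i = 3, i = 2, i = 1, i = 0.
Intersections between consecutive envelope lines give the roots: for adjacent envelope indices i < j the intersection is x = (a_i − a_j) / (j − i). Reading off the sorted break points: {1, 2, 4}.
Verification: at each break x_0, at least two indices attain the minimum of min_i(a_i + i · x_0).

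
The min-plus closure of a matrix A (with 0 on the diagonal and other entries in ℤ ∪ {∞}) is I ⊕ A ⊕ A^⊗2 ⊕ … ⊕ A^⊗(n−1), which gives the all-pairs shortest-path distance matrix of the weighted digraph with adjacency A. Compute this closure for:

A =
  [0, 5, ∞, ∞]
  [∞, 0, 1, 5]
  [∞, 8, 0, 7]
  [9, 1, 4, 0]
Closure =
  [0, 5, 6, 10]
  [14, 0, 1, 5]
  [16, 8, 0, 7]
  [9, 1, 2, 0]

This is the Floyd-Warshall all-pairs shortest-path computation. For each intermediate vertex k = 0, 1, …, 3, update dist[i][j] ← min(dist[i][j], dist[i][k] + dist[k][j]). The final matrix gives, for each (i, j), the minimum total weight of any directed path from i to j (possibly empty when i = j).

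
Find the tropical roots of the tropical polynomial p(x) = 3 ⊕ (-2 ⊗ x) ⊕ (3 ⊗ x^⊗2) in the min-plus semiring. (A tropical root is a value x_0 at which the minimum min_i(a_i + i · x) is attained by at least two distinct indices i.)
Roots: {-5, 5}

Each tropical root is a break point of the lower envelope of the lines y = a_i + i · x (there are 3 lines, with slopes 0, 1, ..., 2). Only the lines that attain the minimum somewhere contribute to roots; other lines are dominated. Here the surviving (envelope) indices are i = 2, i = 1, i = 0.
Intersections between consecutive envelope lines give the roots: for adjacent envelope indices i < j the intersection is x = (a_i − a_j) / (j − i). Reading off the sorted break points: {-5, 5}.
Verification: at each break x_0, at least two indices attain the minimum of min_i(a_i + i · x_0).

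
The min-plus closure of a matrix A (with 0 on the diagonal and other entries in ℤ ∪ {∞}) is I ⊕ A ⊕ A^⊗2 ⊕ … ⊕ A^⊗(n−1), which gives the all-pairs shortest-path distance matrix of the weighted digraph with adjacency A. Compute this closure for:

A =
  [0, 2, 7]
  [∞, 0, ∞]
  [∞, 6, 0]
Closure =
  [0, 2, 7]
  [∞, 0, ∞]
  [∞, 6, 0]

This is the Floyd-Warshall all-pairs shortest-path computation. For each intermediate vertex k = 0, 1, …, 2, update dist[i][j] ← min(dist[i][j], dist[i][k] + dist[k][j]). The final matrix gives, for each (i, j), the minimum total weight of any directed path from i to j (possibly empty when i = j).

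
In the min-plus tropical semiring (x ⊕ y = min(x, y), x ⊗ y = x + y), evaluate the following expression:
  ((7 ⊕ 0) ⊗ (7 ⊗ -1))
((7 ⊕ 0) ⊗ (7 ⊗ -1)) = 6

Expand innermost to outermost. Recall ⊕ takes the minimum of its arguments and ⊗ takes their sum. Working out the expression ((7 ⊕ 0) ⊗ (7 ⊗ -1)) gives 6.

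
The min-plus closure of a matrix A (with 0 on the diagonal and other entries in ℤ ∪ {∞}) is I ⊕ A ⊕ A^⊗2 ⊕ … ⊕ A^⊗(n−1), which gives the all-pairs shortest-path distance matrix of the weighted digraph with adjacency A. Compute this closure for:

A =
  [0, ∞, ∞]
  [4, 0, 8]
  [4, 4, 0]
Closure =
  [0, ∞, ∞]
  [4, 0, 8]
  [4, 4, 0]

This is the Floyd-Warshall all-pairs shortest-path computation. For each intermediate vertex k = 0, 1, …, 2, update dist[i][j] ← min(dist[i][j], dist[i][k] + dist[k][j]). The final matrix gives, for each (i, j), the minimum total weight of any directed path from i to j (possibly empty when i = j).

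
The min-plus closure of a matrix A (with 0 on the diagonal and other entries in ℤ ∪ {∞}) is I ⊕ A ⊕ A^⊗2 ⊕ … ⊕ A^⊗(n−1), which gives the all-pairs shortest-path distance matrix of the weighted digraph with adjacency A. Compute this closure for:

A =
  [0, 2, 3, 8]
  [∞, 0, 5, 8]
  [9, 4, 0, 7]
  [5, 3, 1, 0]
Closure =
  [0, 2, 3, 8]
  [13, 0, 5, 8]
  [9, 4, 0, 7]
  [5, 3, 1, 0]

This is the Floyd-Warshall all-pairs shortest-path computation. For each intermediate vertex k = 0, 1, …, 3, update dist[i][j] ← min(dist[i][j], dist[i][k] + dist[k][j]). The final matrix gives, for each (i, j), the minimum total weight of any directed path from i to j (possibly empty when i = j).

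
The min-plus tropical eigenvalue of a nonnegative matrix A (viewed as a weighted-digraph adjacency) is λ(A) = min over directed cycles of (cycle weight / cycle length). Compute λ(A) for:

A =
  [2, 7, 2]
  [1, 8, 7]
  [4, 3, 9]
λ(A) = 2

Enumerate directed cycles and compute their means (weight / length). Sample:
  cycle 0 → 0: weight = 2, length = 1, mean = 2/1 ≈ 2.000
  cycle 1 → 1: weight = 8, length = 1, mean = 8/1 ≈ 8.000
  cycle 2 → 2: weight = 9, length = 1, mean = 9/1 ≈ 9.000
  cycle 0 → 1 → 0: weight = 8, length = 2, mean = 8/2 ≈ 4.000
  cycle 0 → 2 → 0: weight = 6, length = 2, mean = 6/2 ≈ 3.000
  cycle 1 → 0 → 1: weight = 8, length = 2, mean = 8/2 ≈ 4.000
Minimum mean = 2.000, attained e.g. along the cycle 0 → 0 with weight 2 and length 1. So λ(A) = 2/1 = 2.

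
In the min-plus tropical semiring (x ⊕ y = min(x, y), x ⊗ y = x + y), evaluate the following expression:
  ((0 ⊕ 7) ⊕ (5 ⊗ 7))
((0 ⊕ 7) ⊕ (5 ⊗ 7)) = 0

Expand innermost to outermost. Recall ⊕ takes the minimum of its arguments and ⊗ takes their sum. Working out the expression ((0 ⊕ 7) ⊕ (5 ⊗ 7)) gives 0.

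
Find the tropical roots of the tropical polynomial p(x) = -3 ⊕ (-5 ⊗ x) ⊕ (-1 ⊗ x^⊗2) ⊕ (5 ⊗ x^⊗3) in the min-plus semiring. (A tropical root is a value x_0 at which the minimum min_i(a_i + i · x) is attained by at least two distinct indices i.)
Roots: {-6, -4, 2}

Each tropical root is a break point of the lower envelope of the lines y = a_i + i · x (there are 4 lines, with slopes 0, 1, ..., 3). Only the lines that attain the minimum somewhere contribute to roots; other lines are dominated. Here the surviving (envelope) indices are i = 3, i = 2, i = 1, i = 0.
Intersections between consecutive envelope lines give the roots: for adjacent envelope indices i < j the intersection is x = (a_i − a_j) / (j − i). Reading off the sorted break points: {-6, -4, 2}.
Verification: at each break x_0, at least two indices attain the minimum of min_i(a_i + i · x_0).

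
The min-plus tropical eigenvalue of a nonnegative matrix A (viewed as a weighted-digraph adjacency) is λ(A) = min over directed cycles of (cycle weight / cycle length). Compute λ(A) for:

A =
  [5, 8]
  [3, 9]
λ(A) = 5

Enumerate directed cycles and compute their means (weight / length). Sample:
  cycle 0 → 0: weight = 5, length = 1, mean = 5/1 ≈ 5.000
  cycle 1 → 1: weight = 9, length = 1, mean = 9/1 ≈ 9.000
  cycle 0 → 1 → 0: weight = 11, length = 2, mean = 11/2 ≈ 5.500
  cycle 1 → 0 → 1: weight = 11, length = 2, mean = 11/2 ≈ 5.500
Minimum mean = 5.000, attained e.g. along the cycle 0 → 0 with weight 5 and length 1. So λ(A) = 5/1 = 5.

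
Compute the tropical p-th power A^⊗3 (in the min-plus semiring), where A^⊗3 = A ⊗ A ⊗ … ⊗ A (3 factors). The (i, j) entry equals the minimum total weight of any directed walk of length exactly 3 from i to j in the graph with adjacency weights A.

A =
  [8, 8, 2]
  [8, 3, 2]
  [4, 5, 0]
A^⊗3 =
  [6, 7, 2]
  [6, 7, 2]
  [4, 5, 0]

Each entry (A^⊗3)_ij equals the minimum over all length-3 walks i = v_0 → v_1 → … → v_3 = j of Σ_t A[v_t][v_{t+1}]. For example, for (i, j) = (0, 2) we minimise over 9 possible intermediate vertex sequences; the minimum is 2, attained along the walk 0 → 2 → 2 → 2.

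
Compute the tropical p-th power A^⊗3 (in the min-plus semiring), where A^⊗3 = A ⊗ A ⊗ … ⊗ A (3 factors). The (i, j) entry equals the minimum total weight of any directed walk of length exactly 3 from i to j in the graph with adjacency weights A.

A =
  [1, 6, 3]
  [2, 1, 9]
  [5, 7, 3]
A^⊗3 =
  [3, 8, 5]
  [4, 3, 6]
  [7, 9, 9]

Each entry (A^⊗3)_ij equals the minimum over all length-3 walks i = v_0 → v_1 → … → v_3 = j of Σ_t A[v_t][v_{t+1}]. For example, for (i, j) = (0, 2) we minimise over 9 possible intermediate vertex sequences; the minimum is 5, attained along the walk 0 → 0 → 0 → 2.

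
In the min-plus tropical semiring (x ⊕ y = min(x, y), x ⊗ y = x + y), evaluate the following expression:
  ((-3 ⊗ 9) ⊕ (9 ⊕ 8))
((-3 ⊗ 9) ⊕ (9 ⊕ 8)) = 6

Expand innermost to outermost. Recall ⊕ takes the minimum of its arguments and ⊗ takes their sum. Working out the expression ((-3 ⊗ 9) ⊕ (9 ⊕ 8)) gives 6.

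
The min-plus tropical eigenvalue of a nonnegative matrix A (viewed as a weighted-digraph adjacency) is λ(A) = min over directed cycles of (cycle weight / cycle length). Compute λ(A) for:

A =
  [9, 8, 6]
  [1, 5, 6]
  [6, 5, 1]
λ(A) = 1

Enumerate directed cycles and compute their means (weight / length). Sample:
  cycle 0 → 0: weight = 9, length = 1, mean = 9/1 ≈ 9.000
  cycle 1 → 1: weight = 5, length = 1, mean = 5/1 ≈ 5.000
  cycle 2 → 2: weight = 1, length = 1, mean = 1/1 ≈ 1.000
  cycle 0 → 1 → 0: weight = 9, length = 2, mean = 9/2 ≈ 4.500
  cycle 0 → 2 → 0: weight = 12, length = 2, mean = 12/2 ≈ 6.000
  cycle 1 → 0 → 1: weight = 9, length = 2, mean = 9/2 ≈ 4.500
Minimum mean = 1.000, attained e.g. along the cycle 2 → 2 with weight 1 and length 1. So λ(A) = 1/1 = 1.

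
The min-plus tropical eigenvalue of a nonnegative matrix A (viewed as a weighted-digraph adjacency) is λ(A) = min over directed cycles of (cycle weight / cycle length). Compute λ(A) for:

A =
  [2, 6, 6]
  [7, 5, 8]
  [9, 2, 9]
λ(A) = 2

Enumerate directed cycles and compute their means (weight / length). Sample:
  cycle 0 → 0: weight = 2, length = 1, mean = 2/1 ≈ 2.000
  cycle 1 → 1: weight = 5, length = 1, mean = 5/1 ≈ 5.000
  cycle 2 → 2: weight = 9, length = 1, mean = 9/1 ≈ 9.000
  cycle 0 → 1 → 0: weight = 13, length = 2, mean = 13/2 ≈ 6.500
  cycle 0 → 2 → 0: weight = 15, length = 2, mean = 15/2 ≈ 7.500
  cycle 1 → 0 → 1: weight = 13, length = 2, mean = 13/2 ≈ 6.500
Minimum mean = 2.000, attained e.g. along the cycle 0 → 0 with weight 2 and length 1. So λ(A) = 2/1 = 2.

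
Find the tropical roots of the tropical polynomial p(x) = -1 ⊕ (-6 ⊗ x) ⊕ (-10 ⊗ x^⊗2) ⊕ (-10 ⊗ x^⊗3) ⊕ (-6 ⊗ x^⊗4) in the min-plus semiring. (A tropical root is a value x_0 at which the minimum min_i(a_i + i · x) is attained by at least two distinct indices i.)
Roots: {-4, 0, 4, 5}

Each tropical root is a break point of the lower envelope of the lines y = a_i + i · x (there are 5 lines, with slopes 0, 1, ..., 4). Only the lines that attain the minimum somewhere contribute to roots; other lines are dominated. Here the surviving (envelope) indices are i = 4, i = 3, i = 2, i = 1, i = 0.
Intersections between consecutive envelope lines give the roots: for adjacent envelope indices i < j the intersection is x = (a_i − a_j) / (j − i). Reading off the sorted break points: {-4, 0, 4, 5}.
Verification: at each break x_0, at least two indices attain the minimum of min_i(a_i + i · x_0).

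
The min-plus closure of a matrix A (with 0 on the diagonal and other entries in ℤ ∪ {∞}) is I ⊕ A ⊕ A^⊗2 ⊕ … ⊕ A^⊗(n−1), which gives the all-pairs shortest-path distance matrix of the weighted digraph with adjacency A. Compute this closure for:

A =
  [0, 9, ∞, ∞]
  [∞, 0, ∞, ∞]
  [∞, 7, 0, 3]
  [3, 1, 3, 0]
Closure =
  [0, 9, ∞, ∞]
  [∞, 0, ∞, ∞]
  [6, 4, 0, 3]
  [3, 1, 3, 0]

This is the Floyd-Warshall all-pairs shortest-path computation. For each intermediate vertex k = 0, 1, …, 3, update dist[i][j] ← min(dist[i][j], dist[i][k] + dist[k][j]). The final matrix gives, for each (i, j), the minimum total weight of any directed path from i to j (possibly empty when i = j).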